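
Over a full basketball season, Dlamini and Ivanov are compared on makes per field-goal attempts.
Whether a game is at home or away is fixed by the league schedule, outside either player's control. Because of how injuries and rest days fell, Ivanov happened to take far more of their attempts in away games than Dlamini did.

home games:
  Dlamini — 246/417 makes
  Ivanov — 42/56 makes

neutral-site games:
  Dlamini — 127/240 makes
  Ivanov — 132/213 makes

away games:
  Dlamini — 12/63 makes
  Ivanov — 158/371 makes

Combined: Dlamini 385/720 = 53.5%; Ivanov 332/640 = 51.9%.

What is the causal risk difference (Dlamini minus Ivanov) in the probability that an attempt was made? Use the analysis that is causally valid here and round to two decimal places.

Within every game venue level Ivanov has the higher rate, yet pooled Dlamini does — Simpson's reversal.
Since game venue is a pre-existing factor (not a product of the player) and it affects the outcome on its own, it is a confounder. The stratified rates, not the pooled rate, identify the causal effect.
Adjusting over the population distribution of game venue: 0.348·(0.590−0.750) + 0.333·(0.529−0.620) + 0.319·(0.190−0.426) = -0.161.

-0.16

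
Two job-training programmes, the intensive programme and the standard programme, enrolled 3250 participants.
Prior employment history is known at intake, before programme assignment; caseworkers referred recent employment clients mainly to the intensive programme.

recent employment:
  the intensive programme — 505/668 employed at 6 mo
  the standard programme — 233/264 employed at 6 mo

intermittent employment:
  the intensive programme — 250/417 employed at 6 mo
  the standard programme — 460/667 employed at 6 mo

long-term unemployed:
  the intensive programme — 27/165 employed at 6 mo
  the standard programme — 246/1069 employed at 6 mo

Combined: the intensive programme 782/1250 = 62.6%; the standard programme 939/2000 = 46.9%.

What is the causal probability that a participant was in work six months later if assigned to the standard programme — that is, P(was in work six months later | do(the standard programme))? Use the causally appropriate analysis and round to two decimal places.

0.57

The stratified and pooled comparisons disagree (the standard programme wins within each prior employment history; the intensive programme wins overall), so the answer turns on the causal role of prior employment history.
Prior employment history satisfies the back-door criterion: it is not a descendant of the programme, and it blocks the spurious path from programme to outcome. Adjusting for it (i.e., using the within-prior employment history rates) gives the causal effect.
Standardising the standard programme to the population prior employment history mix: 0.287·233/264 + 0.334·460/667 + 0.380·246/1069 = 0.570.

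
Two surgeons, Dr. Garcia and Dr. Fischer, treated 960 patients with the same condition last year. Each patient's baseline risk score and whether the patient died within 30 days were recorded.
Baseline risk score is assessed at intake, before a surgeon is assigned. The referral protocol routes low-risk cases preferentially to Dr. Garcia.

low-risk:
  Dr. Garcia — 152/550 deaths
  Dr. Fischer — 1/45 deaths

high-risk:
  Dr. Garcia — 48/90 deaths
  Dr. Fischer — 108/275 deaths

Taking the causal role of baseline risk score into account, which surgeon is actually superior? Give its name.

Baseline risk score is set before the surgeon has any effect — it is not caused by the surgeon — and it independently drives the outcome. That makes it a confounder, so the causal comparison is within baseline risk score levels.
Within each level — low-risk: 27.6% vs 2.2%; high-risk: 53.3% vs 39.3% — Dr. Fischer is lower every time.

Dr. Fischer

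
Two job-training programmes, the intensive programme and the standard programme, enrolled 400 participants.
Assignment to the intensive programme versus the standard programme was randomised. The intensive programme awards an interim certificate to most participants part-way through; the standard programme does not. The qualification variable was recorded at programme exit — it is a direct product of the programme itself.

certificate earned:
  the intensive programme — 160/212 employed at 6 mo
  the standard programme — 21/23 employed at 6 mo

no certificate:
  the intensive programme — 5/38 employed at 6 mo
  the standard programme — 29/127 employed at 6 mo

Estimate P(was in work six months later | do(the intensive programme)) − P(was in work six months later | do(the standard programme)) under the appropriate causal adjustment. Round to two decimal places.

the standard programme is higher inside every qualification attained during the programme stratum but the intensive programme is higher in aggregate. Whether to stratify depends on how qualification attained during the programme relates to the programme.
Qualification attained during the programme is recorded after the programme and is itself shifted by it — it sits on the causal path from programme to outcome. Conditioning on a mediator would strip out part of the effect we want; the pooled comparison gives the total causal effect.
The causal difference is the pooled difference: 0.660 − 0.333 = +0.327.

+0.33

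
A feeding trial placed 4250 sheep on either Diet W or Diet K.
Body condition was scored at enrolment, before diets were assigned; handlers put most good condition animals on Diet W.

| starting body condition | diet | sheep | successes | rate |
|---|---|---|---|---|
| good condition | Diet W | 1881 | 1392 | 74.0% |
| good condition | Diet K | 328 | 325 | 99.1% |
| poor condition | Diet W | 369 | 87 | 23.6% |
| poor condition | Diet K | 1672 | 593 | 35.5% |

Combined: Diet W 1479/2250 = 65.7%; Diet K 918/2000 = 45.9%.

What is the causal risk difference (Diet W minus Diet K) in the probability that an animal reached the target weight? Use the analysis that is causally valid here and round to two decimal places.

Nothing the diet does changes starting body condition; the imbalance is an allocation artefact. With starting body condition also predicting the outcome, the pooled figure is confounded, and the within-stratum comparison is the causal one.
Adjusting over the population distribution of starting body condition: 0.520·(0.740−0.991) + 0.480·(0.236−0.355) = -0.187.

-0.19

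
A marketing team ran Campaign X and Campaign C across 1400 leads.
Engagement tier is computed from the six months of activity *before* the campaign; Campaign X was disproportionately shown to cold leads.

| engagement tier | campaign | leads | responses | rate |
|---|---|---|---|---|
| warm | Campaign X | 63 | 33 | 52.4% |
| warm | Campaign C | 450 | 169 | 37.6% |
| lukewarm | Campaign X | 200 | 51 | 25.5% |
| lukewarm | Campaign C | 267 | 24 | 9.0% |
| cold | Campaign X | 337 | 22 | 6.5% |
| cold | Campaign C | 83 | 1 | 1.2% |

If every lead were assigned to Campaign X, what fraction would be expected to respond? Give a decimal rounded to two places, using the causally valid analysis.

The stratified and pooled comparisons disagree (Campaign X wins within each engagement tier; Campaign C wins overall), so the answer turns on the causal role of engagement tier.
Here engagement tier is a common cause — it drives both which campaign a case falls under and the outcome. The crude comparison mixes populations; the stratum-specific rates are the causally relevant ones.
Standardising Campaign X to the population engagement tier mix: 0.366·33/63 + 0.334·51/200 + 0.300·22/337 = 0.297.

0.30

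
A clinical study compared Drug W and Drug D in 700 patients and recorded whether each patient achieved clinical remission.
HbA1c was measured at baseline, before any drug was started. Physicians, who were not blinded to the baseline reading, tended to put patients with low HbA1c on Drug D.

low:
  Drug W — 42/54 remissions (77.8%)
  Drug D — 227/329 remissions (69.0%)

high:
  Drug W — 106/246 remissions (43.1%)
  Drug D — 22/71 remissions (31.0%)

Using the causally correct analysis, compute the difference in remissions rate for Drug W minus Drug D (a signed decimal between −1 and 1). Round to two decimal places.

Within every HbA1c level Drug W has the higher rate, yet pooled Drug D does — Simpson's reversal.
HbA1c differs across drugs for reasons unrelated to any effect of the drug itself, and it separately predicts the outcome — a classic confounder. We must compare within HbA1c levels.
Adjusting over the population distribution of HbA1c: 0.547·(0.778−0.690) + 0.453·(0.431−0.310) = +0.103.

+0.10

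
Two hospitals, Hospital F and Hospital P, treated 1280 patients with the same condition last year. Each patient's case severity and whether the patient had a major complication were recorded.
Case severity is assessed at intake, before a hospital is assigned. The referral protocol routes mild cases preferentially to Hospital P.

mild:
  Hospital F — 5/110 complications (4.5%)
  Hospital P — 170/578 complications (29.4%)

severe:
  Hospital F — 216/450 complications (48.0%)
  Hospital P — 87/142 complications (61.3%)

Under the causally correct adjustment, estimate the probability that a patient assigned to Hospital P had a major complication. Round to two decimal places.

0.44

Case severity satisfies the back-door criterion: it is not a descendant of the hospital, and it blocks the spurious path from hospital to outcome. Adjusting for it (i.e., using the within-case severity rates) gives the causal effect.
Standardising Hospital P to the population case severity mix: 0.537·170/578 + 0.463·87/142 = 0.441.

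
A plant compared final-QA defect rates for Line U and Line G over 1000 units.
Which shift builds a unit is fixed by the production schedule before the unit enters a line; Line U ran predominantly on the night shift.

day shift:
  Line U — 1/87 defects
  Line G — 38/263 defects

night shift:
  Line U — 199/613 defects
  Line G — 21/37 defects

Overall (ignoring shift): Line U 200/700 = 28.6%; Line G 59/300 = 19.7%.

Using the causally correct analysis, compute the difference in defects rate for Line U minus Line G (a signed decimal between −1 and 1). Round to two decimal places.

-0.20

Shift differs across lines for reasons unrelated to any effect of the line itself, and it separately predicts the outcome — a classic confounder. We must compare within shift levels.
Adjusting over the population distribution of shift: 0.350·(0.011−0.144) + 0.650·(0.325−0.568) = -0.204.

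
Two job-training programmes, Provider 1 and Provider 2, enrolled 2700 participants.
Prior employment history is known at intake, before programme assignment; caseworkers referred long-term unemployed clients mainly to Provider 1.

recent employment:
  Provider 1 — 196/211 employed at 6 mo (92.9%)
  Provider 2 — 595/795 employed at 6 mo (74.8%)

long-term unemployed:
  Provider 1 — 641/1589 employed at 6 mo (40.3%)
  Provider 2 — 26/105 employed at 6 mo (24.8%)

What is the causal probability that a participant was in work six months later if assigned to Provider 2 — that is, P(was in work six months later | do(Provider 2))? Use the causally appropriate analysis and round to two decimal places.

Here prior employment history is a common cause — it drives both which programme a case falls under and the outcome. The crude comparison mixes populations; the stratum-specific rates are the causally relevant ones.
Standardising Provider 2 to the population prior employment history mix: 0.373·595/795 + 0.627·26/105 = 0.434.

0.43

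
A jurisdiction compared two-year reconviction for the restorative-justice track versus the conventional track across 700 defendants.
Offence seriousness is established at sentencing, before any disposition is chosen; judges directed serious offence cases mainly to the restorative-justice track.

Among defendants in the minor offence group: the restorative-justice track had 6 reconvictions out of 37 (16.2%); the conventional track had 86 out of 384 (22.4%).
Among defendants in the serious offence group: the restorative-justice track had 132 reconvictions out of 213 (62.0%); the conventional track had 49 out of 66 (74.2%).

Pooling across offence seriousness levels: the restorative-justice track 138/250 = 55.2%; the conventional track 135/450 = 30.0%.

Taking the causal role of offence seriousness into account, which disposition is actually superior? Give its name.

the restorative-justice track

The stratified and pooled comparisons disagree (the restorative-justice track wins within each offence seriousness; the conventional track wins overall), so the answer turns on the causal role of offence seriousness.
Offence seriousness differs across dispositions for reasons unrelated to any effect of the disposition itself, and it separately predicts the outcome — a classic confounder. We must compare within offence seriousness levels.
Within each level — minor offence: 16.2% vs 22.4%; serious offence: 62.0% vs 74.2% — the restorative-justice track is lower every time.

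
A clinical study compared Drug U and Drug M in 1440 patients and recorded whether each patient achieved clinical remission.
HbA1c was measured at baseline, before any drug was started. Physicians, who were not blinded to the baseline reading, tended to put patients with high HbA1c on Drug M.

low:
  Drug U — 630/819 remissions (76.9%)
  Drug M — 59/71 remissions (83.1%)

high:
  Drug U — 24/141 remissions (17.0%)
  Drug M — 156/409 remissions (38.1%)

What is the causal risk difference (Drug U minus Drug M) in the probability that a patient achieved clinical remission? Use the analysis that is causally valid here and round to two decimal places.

-0.12

The HbA1c-specific comparison favours Drug M throughout, but the pooled figures favour Drug U. The question is whether to condition on HbA1c.
Since HbA1c is a pre-existing factor (not a product of the drug) and it affects the outcome on its own, it is a confounder. The stratified rates, not the pooled rate, identify the causal effect.
Adjusting over the population distribution of HbA1c: 0.618·(0.769−0.831) + 0.382·(0.170−0.381) = -0.119.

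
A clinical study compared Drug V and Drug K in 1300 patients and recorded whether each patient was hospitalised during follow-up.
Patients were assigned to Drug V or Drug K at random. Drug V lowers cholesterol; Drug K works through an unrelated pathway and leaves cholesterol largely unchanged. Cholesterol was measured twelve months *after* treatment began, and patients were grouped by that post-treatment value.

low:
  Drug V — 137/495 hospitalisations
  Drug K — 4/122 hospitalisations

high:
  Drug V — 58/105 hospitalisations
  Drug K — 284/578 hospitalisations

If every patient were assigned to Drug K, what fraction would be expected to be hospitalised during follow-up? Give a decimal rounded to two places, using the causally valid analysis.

Cholesterol lies on the pathway drug → cholesterol → outcome, so adjusting for it blocks the indirect effect. For the total causal effect of drug, use the unadjusted pooled rates.
So P(outcome | do(Drug K)) is just the pooled rate for Drug K: 288/700 = 0.411.

0.41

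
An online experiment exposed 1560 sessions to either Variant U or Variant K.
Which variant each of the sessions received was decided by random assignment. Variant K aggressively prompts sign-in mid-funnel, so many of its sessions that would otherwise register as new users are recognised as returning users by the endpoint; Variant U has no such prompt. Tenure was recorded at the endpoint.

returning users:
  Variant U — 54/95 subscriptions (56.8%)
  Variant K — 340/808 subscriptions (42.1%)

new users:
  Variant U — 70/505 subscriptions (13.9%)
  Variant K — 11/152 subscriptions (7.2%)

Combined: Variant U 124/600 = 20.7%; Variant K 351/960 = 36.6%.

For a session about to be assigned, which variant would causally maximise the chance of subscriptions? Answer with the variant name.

Variant K

Variant U is higher inside every user tenure stratum but Variant K is higher in aggregate. Whether to stratify depends on how user tenure relates to the variant.
User tenure here is a post-treatment variable shaped by the variant; conditioning on it would introduce bias rather than remove it. The overall comparison is the causal one.
Pooled: Variant U 20.7% vs Variant K 36.6%; Variant K is higher overall.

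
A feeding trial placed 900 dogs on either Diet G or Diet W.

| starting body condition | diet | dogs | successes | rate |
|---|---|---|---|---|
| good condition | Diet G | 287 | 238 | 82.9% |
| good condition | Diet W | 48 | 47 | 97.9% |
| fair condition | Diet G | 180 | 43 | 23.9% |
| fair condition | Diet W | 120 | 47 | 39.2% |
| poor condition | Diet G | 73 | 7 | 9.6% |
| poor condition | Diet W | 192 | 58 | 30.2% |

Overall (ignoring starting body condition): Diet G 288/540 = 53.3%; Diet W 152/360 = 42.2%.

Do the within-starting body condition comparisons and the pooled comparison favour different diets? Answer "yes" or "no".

Within each starting body condition level (good condition 82.9% vs 97.9%; fair condition 23.9% vs 39.2%; poor condition 9.6% vs 30.2%), Diet W has the higher rate every time. Pooled: 53.3% vs 42.2% — Diet G has the higher rate overall. The two comparisons disagree.

yes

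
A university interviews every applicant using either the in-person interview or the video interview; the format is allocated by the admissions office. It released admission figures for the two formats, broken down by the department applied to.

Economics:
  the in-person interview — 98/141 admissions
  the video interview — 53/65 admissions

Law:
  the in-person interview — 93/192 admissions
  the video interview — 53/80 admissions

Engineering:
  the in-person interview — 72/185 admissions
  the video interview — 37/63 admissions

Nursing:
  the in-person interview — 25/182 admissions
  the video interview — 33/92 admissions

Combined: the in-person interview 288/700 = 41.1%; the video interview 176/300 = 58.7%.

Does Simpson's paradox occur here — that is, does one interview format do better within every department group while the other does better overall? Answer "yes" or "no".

Within each department level (Economics 69.5% vs 81.5%; Law 48.4% vs 66.2%; Engineering 38.9% vs 58.7%; Nursing 13.7% vs 35.9%), the video interview has the higher rate every time. Pooled: 41.1% vs 58.7% — the video interview has the higher rate overall. They agree.

no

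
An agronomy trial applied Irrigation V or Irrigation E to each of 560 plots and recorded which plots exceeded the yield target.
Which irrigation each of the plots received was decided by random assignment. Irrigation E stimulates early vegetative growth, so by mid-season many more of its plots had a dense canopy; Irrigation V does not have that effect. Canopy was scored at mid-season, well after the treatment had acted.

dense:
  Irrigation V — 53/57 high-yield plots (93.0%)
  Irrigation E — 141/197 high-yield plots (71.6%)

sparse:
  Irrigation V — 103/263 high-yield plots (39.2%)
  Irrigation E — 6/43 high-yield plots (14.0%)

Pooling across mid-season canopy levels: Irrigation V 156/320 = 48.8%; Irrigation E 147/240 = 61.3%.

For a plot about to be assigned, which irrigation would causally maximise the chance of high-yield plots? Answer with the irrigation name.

Irrigation E

Mid-season canopy is recorded after the irrigation and is itself shifted by it — it sits on the causal path from irrigation to outcome. Conditioning on a mediator would strip out part of the effect we want; the pooled comparison gives the total causal effect.
Pooled: Irrigation V 48.8% vs Irrigation E 61.3%; Irrigation E is higher overall.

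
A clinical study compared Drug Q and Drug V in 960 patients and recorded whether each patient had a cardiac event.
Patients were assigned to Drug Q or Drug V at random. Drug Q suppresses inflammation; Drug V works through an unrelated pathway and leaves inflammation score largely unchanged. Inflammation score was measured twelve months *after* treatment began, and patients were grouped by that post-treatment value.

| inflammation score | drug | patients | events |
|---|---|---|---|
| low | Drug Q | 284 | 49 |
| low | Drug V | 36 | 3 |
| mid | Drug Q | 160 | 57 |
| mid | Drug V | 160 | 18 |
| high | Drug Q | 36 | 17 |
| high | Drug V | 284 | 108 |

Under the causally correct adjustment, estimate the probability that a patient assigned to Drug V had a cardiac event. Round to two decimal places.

0.27

Inflammation score is downstream of the drug. One should not condition on a consequence of treatment, so the overall rates are the right comparison.
So P(outcome | do(Drug V)) is just the pooled rate for Drug V: 129/480 = 0.269.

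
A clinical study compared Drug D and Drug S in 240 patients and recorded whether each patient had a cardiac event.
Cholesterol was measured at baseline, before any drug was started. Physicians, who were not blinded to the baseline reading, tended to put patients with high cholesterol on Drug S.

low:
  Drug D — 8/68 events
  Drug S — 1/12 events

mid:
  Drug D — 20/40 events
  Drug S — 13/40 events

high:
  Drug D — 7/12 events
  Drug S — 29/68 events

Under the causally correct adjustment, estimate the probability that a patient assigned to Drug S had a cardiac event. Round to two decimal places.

0.28

Nothing the drug does changes cholesterol; the imbalance is an allocation artefact. With cholesterol also predicting the outcome, the pooled figure is confounded, and the within-stratum comparison is the causal one.
Standardising Drug S to the population cholesterol mix: 0.333·1/12 + 0.333·13/40 + 0.333·29/68 = 0.278.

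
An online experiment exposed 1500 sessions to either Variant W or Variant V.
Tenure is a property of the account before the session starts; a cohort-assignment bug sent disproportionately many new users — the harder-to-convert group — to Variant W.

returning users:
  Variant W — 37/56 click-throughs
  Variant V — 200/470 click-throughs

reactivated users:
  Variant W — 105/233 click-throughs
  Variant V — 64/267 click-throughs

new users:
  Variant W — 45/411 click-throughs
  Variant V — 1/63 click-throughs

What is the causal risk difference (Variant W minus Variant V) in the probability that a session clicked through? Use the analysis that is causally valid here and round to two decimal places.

+0.18

Nothing the variant does changes user tenure; the imbalance is an allocation artefact. With user tenure also predicting the outcome, the pooled figure is confounded, and the within-stratum comparison is the causal one.
Adjusting over the population distribution of user tenure: 0.351·(0.661−0.426) + 0.333·(0.451−0.240) + 0.316·(0.109−0.016) = +0.182.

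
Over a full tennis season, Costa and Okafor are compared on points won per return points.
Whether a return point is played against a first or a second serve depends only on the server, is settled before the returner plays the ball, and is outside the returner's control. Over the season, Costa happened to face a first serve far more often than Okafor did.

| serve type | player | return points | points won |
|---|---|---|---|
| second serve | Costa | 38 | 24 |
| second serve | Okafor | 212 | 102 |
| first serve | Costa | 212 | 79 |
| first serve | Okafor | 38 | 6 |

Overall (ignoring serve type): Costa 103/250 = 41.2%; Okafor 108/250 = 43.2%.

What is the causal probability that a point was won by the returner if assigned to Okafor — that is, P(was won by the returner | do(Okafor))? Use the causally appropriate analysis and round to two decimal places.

Since serve type is a pre-existing factor (not a product of the player) and it affects the outcome on its own, it is a confounder. The stratified rates, not the pooled rate, identify the causal effect.
Standardising Okafor to the population serve type mix: 0.500·102/212 + 0.500·6/38 = 0.320.

0.32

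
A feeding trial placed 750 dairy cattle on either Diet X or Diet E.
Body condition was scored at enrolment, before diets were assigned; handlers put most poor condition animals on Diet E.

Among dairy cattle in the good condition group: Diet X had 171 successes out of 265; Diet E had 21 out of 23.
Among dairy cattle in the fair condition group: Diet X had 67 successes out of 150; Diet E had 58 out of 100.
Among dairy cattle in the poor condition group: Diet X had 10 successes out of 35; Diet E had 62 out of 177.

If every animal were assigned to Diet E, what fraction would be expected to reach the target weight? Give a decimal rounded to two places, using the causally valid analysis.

0.64

Starting body condition is set before the diet has any effect — it is not caused by the diet — and it independently drives the outcome. That makes it a confounder, so the causal comparison is within starting body condition levels.
Standardising Diet E to the population starting body condition mix: 0.384·21/23 + 0.333·58/100 + 0.283·62/177 = 0.643.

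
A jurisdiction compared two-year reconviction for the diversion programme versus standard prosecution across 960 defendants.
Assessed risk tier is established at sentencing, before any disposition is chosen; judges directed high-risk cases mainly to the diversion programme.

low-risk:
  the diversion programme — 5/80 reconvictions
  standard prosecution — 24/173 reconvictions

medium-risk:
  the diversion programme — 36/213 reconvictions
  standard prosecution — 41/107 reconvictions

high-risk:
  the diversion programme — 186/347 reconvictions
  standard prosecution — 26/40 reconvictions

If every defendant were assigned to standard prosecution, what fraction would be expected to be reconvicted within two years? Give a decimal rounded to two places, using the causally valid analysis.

The imbalance in assessed risk tier arose from how defendants were allocated, not from anything the disposition did; and assessed risk tier independently affects the outcome. The pooled gap is confounded — condition on assessed risk tier.
Standardising standard prosecution to the population assessed risk tier mix: 0.264·24/173 + 0.333·41/107 + 0.403·26/40 = 0.426.

0.43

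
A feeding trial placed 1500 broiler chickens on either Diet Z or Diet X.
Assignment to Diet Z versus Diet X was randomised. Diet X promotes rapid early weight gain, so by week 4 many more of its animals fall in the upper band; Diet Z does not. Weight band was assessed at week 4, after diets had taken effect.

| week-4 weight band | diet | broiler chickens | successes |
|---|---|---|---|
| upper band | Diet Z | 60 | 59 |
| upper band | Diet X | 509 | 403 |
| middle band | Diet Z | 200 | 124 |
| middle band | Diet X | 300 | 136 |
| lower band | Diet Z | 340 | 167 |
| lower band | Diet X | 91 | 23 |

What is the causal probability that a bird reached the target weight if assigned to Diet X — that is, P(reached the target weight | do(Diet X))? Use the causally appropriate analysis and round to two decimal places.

0.62

Diet Z is higher inside every week-4 weight band stratum but Diet X is higher in aggregate. Whether to stratify depends on how week-4 weight band relates to the diet.
Stratifying would compare diets among broiler chickens the diets themselves sorted into week-4 weight band groups — a form of selection on an intermediate. The unconditioned pooled rates give the total causal effect.
So P(outcome | do(Diet X)) is just the pooled rate for Diet X: 562/900 = 0.624.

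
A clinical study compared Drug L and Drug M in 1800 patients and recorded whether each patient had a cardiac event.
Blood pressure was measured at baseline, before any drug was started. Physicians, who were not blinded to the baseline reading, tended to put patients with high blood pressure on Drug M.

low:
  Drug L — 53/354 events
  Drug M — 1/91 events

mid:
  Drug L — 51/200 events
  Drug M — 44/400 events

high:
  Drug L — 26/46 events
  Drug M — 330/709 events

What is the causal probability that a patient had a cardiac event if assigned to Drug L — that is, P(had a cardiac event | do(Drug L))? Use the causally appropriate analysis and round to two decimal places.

Nothing the drug does changes blood pressure; the imbalance is an allocation artefact. With blood pressure also predicting the outcome, the pooled figure is confounded, and the within-stratum comparison is the causal one.
Standardising Drug L to the population blood pressure mix: 0.247·53/354 + 0.333·51/200 + 0.419·26/46 = 0.359.

0.36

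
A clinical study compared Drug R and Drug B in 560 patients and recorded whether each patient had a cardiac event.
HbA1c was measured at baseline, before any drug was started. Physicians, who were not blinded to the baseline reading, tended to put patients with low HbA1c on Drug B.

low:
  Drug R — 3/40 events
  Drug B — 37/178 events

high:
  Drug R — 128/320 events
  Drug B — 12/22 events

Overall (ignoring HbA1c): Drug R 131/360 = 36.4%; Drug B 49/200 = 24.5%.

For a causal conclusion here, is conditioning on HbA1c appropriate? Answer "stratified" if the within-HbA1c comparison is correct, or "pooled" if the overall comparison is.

Here HbA1c is a common cause — it drives both which drug a case falls under and the outcome. The crude comparison mixes populations; the stratum-specific rates are the causally relevant ones.
Within each level — low: 7.5% vs 20.8%; high: 40.0% vs 54.5% — Drug R is lower every time.

stratified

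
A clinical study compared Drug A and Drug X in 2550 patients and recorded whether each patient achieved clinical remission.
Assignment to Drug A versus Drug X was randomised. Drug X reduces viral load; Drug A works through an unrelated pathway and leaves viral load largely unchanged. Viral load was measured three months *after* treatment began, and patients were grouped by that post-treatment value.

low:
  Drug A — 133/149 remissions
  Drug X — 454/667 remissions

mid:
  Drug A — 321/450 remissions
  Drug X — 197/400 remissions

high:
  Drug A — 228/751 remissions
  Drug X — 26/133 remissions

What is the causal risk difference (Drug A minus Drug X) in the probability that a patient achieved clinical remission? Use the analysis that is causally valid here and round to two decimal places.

-0.06

Because the drug influences viral load, viral load is a post-treatment mediator, not a confounder. Stratifying on it would bias the estimate; the causal effect is the crude pooled difference.
The causal difference is the pooled difference: 0.505 − 0.564 = -0.059.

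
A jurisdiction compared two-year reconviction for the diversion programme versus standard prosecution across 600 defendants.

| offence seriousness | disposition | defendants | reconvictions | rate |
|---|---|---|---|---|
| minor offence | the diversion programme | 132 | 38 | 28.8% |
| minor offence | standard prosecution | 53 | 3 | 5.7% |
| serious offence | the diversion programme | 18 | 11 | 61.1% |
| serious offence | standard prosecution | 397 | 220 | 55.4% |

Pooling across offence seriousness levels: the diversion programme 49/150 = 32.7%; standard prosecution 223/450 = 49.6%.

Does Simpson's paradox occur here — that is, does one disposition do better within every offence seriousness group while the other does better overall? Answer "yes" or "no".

Within each offence seriousness level (minor offence 28.8% vs 5.7%; serious offence 61.1% vs 55.4%), standard prosecution has the lower rate every time. Pooled: 32.7% vs 49.6% — the diversion programme has the lower rate overall. The two comparisons disagree.

yes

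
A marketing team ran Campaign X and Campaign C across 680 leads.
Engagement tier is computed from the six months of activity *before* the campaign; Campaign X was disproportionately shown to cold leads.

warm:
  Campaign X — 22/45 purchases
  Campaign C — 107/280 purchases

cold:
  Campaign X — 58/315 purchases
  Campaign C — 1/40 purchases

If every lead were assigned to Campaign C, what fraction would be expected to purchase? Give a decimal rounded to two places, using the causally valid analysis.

The imbalance in engagement tier arose from how leads were allocated, not from anything the campaign did; and engagement tier independently affects the outcome. The pooled gap is confounded — condition on engagement tier.
Standardising Campaign C to the population engagement tier mix: 0.478·107/280 + 0.522·1/40 = 0.196.

0.20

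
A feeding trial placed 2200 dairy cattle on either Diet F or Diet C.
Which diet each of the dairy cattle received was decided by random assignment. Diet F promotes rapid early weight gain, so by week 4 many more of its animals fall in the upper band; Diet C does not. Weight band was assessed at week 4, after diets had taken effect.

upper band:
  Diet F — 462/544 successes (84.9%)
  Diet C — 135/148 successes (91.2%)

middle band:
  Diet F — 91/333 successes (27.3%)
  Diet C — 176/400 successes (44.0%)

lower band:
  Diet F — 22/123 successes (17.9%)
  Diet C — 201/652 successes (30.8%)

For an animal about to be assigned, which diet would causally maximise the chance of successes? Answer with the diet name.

Diet F

The week-4 weight band-specific comparison favours Diet C throughout, but the pooled figures favour Diet F. The question is whether to condition on week-4 weight band.
The distribution of week-4 weight band is itself part of what the diet does — it is an intermediate outcome. Holding it fixed would remove that part of the effect; the total effect is the pooled difference.
Pooled: Diet F 57.5% vs Diet C 42.7%; Diet F is higher overall.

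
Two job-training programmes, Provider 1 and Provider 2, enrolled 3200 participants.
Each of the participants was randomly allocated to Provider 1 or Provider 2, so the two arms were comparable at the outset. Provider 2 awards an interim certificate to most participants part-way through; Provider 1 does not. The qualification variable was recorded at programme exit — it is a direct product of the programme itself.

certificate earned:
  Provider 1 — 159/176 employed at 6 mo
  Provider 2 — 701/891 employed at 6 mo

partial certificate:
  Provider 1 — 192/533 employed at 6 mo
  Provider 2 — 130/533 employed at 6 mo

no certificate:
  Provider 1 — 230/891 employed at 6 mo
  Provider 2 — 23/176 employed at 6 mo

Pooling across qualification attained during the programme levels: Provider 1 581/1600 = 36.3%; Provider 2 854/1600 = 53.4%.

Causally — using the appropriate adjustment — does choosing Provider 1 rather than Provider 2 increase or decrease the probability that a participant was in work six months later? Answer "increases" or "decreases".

decreases

The qualification attained during the programme-specific comparison favours Provider 1 throughout, but the pooled figures favour Provider 2. The question is whether to condition on qualification attained during the programme.
Stratifying would compare programmes among participants the programmes themselves sorted into qualification attained during the programme groups — a form of selection on an intermediate. The unconditioned pooled rates give the total causal effect.
Pooled: Provider 1 36.3% vs Provider 2 53.4%; Provider 2 is higher overall.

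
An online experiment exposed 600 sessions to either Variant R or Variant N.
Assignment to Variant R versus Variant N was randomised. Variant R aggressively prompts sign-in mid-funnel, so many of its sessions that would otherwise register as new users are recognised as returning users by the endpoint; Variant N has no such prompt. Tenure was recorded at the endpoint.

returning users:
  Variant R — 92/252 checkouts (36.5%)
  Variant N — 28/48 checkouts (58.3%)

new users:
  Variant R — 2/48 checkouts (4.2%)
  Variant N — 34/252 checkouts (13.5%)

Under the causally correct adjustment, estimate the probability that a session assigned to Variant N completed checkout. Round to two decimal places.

0.21

User tenure lies on the pathway variant → user tenure → outcome, so adjusting for it blocks the indirect effect. For the total causal effect of variant, use the unadjusted pooled rates.
So P(outcome | do(Variant N)) is just the pooled rate for Variant N: 62/300 = 0.207.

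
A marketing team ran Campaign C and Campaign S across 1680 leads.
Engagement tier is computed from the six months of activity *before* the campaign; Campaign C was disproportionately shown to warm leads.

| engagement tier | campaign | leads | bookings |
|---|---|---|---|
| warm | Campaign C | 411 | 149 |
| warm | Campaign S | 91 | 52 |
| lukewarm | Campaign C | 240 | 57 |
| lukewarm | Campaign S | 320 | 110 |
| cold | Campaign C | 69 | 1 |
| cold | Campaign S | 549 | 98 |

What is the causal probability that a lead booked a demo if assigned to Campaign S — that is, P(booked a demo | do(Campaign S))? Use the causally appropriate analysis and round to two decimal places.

0.35

Engagement tier is set before the campaign has any effect — it is not caused by the campaign — and it independently drives the outcome. That makes it a confounder, so the causal comparison is within engagement tier levels.
Standardising Campaign S to the population engagement tier mix: 0.299·52/91 + 0.333·110/320 + 0.368·98/549 = 0.351.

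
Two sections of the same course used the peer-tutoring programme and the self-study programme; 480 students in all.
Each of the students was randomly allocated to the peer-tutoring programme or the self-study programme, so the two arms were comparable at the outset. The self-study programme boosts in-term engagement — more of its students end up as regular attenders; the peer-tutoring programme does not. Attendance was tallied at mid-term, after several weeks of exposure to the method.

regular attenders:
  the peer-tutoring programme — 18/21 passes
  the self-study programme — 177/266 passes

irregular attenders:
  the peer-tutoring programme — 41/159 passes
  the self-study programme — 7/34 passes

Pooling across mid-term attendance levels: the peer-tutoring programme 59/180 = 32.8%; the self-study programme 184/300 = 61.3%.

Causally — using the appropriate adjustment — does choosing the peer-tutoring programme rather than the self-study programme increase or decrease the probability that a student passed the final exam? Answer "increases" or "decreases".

decreases

The stratified and pooled comparisons disagree (the peer-tutoring programme wins within each mid-term attendance; the self-study programme wins overall), so the answer turns on the causal role of mid-term attendance.
The distribution of mid-term attendance is itself part of what the teaching method does — it is an intermediate outcome. Holding it fixed would remove that part of the effect; the total effect is the pooled difference.
Pooled: the peer-tutoring programme 32.8% vs the self-study programme 61.3%; the self-study programme is higher overall.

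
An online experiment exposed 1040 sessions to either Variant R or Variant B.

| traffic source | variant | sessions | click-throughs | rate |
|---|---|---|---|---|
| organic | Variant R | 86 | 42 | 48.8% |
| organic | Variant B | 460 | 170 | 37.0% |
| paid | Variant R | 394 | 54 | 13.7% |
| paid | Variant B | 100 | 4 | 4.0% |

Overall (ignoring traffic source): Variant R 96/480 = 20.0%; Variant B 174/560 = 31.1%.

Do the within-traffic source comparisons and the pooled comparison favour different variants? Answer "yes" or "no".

Within each traffic source level (organic 48.8% vs 37.0%; paid 13.7% vs 4.0%), Variant R has the higher rate every time. Pooled: 20.0% vs 31.1% — Variant B has the higher rate overall. The two comparisons disagree.

yes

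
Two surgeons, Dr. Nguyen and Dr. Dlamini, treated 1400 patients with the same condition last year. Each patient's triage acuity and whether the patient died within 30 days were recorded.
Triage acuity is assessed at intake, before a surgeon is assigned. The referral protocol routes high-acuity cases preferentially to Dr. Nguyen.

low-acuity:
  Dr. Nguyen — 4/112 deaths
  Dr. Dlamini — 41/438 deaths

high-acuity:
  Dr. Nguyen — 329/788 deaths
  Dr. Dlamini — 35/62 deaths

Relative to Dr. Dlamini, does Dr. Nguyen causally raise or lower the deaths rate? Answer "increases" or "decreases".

Here triage acuity is a common cause — it drives both which surgeon a case falls under and the outcome. The crude comparison mixes populations; the stratum-specific rates are the causally relevant ones.
Within each level — low-acuity: 3.6% vs 9.4%; high-acuity: 41.8% vs 56.5% — Dr. Nguyen is lower every time.

decreases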